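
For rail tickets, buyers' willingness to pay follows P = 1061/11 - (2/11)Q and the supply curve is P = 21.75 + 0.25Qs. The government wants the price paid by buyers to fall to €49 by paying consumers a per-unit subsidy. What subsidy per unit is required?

Required subsidy s = €38 per unit

At a buyer price of 49, quantity demanded is 530.5 − 5.5·49 = 261.
Sellers supply 261 only when they receive Ps = 21.75 + 0.25·261 = 87.
s = Ps − Pb = 87 − 49 = 38.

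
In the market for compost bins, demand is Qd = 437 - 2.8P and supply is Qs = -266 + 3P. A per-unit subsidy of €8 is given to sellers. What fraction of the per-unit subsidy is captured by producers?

Producer share = 14/29

Pre-subsidy: 437 - 2.8P = -266 + 3P gives P* = 3515/29, Q* = 2831/29.
With the subsidy, sellers receive Ps = Pb + 8 for each unit, where Pb is the price buyers pay.
Supply in terms of Pb becomes Qs = -266 + 3(Pb + 8) = -242 + 3Pb. Setting this equal to demand: 437 - 2.8Pb = -242 + 3Pb, so Pb = 3395/29.
Sellers receive Ps = 3395/29 + 8 = 3627/29; Q' = 437 − 2.8·(3395/29) = 3167/29.
Buyers' price falls by P* − Pb = 3515/29 − 3395/29 = 120/29; sellers' price rises by Ps − P* = 3627/29 − 3515/29 = 112/29.
So producers capture (112/29)/8 = 14/29 of each unit of subsidy.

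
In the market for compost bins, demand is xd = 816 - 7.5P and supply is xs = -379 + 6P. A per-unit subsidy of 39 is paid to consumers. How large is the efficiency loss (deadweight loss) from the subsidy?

Deadweight loss = 2535

Pre-subsidy: 816 - 7.5P = -379 + 6P gives P* = 2390/27, x* = 1369/9.
With the rebate, buyers effectively pay Pb = Ps − 39, where Ps is the price sellers receive.
Demand in terms of Ps becomes xd = 816 − 7.5(Ps − 39) = 1108.5 - 7.5Ps. Setting this equal to supply: 1108.5 - 7.5Ps = -379 + 6Ps, so Ps = 2975/27.
Buyers pay Pb = 2975/27 − 39 = 1922/27; x' = -379 + 6·(2975/27) = 2539/9.
The subsidy expands output by 2539/9 − 1369/9 = 130 past the efficient level; on those units the gap between marginal cost and willingness to pay runs from 0 up to 39.
DWL = ½ × 39 × 130 = 2535.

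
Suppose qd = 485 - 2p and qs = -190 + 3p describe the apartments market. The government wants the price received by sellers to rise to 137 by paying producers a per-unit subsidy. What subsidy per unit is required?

At a seller price of 137, quantity supplied is -190 + 3·137 = 221.
Buyers absorb 221 only when they pay pb with 485 − 2·pb = 221, i.e. pb = 132.
s = ps − pb = 137 − 132 = 5.

Required subsidy s = 5 per unit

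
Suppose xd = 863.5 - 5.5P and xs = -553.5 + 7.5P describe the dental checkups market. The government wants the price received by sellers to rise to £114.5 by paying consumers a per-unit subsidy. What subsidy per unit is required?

Required subsidy s = £13 per unit

At a seller price of 114.5, quantity supplied is -553.5 + 7.5·114.5 = 305.25.
Buyers absorb 305.25 only when they pay Pb with 863.5 − 5.5·Pb = 305.25, i.e. Pb = 101.5.
s = Ps − Pb = 114.5 − 101.5 = 13.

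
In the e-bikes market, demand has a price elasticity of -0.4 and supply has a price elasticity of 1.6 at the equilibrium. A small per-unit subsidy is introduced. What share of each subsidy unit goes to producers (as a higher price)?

Producer share = 0.2

For a small subsidy around the equilibrium, the benefit split depends on the relative slopes, which at a point are proportional to the elasticities.
Buyer share = εs/(εs + |εd|) = 1.6/(1.6 + 0.4) = 0.8; seller share = |εd|/(εs + |εd|) = 0.2.
So producers capture 0.2 of the subsidy.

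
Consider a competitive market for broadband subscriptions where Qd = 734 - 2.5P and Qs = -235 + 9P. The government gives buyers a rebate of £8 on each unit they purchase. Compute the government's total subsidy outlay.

Government cost = £4312

Pre-subsidy: 734 - 2.5P = -235 + 9P gives P* = 1938/23, Q* = 12037/23.
With the rebate, buyers effectively pay Pb = Ps − 8, where Ps is the price sellers receive.
Demand in terms of Ps becomes Qd = 734 − 2.5(Ps − 8) = 754 - 2.5Ps. Setting this equal to supply: 754 - 2.5Ps = -235 + 9Ps, so Ps = 86.
Buyers pay Pb = 86 − 8 = 78; Q' = -235 + 9·86 = 539.
Government outlay = subsidy × quantity = 8 × 539 = 4312.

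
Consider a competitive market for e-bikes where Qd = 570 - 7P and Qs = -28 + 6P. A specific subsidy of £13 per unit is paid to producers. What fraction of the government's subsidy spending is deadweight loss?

DWL / government spending = 21/290

Pre-subsidy: 570 - 7P = -28 + 6P gives P* = 46, Q* = 248.
With the subsidy, sellers receive Ps = Pb + 13 for each unit, where Pb is the price buyers pay.
Supply in terms of Pb becomes Qs = -28 + 6(Pb + 13) = 50 + 6Pb. Setting this equal to demand: 570 - 7Pb = 50 + 6Pb, so Pb = 40.
Sellers receive Ps = 40 + 13 = 53; Q' = 570 − 7·40 = 290.
ΔCS = ½(248 + 290)(46 − 40) = 1614; ΔPS = ½(248 + 290)(53 − 46) = 1883.
Government spending = 13 × 290 = 3770.
DWL = ½ × 13 × (290 − 248) = 273; fraction = 273 / 3770 = 21/290.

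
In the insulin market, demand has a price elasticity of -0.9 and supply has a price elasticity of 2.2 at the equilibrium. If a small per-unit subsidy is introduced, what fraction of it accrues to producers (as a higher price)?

For a small subsidy around the equilibrium, the benefit split depends on the relative slopes, which at a point are proportional to the elasticities.
Buyer share = εs/(εs + |εd|) = 2.2/(2.2 + 0.9) = 22/31; seller share = |εd|/(εs + |εd|) = 9/31.
So producers capture 9/31 of the subsidy.

Producer share = 9/31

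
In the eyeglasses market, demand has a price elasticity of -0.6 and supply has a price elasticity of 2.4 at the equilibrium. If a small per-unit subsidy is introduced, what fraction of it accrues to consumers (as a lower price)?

Consumer share = 0.8

For a small subsidy around the equilibrium, the benefit split depends on the relative slopes, which at a point are proportional to the elasticities.
Buyer share = εs/(εs + |εd|) = 2.4/(2.4 + 0.6) = 0.8; seller share = |εd|/(εs + |εd|) = 0.2.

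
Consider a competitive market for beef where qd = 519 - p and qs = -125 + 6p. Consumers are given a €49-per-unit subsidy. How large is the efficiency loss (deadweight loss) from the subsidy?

Pre-subsidy: 519 - p = -125 + 6p gives p* = 92, q* = 427.
With the rebate, buyers effectively pay pb = ps − 49, where ps is the price sellers receive.
Demand in terms of ps becomes qd = 519 − 1(ps − 49) = 568 - ps. Setting this equal to supply: 568 - ps = -125 + 6ps, so ps = 99.
Buyers pay pb = 99 − 49 = 50; q' = -125 + 6·99 = 469.
The subsidy expands output by 469 − 427 = 42 past the efficient level; on those units the gap between marginal cost and willingness to pay runs from 0 up to 49.
DWL = ½ × 49 × 42 = 1029.

Deadweight loss = €1029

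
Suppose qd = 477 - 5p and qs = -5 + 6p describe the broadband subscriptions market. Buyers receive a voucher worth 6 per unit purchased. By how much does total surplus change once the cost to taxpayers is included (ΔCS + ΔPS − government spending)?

Pre-subsidy: 477 - 5p = -5 + 6p gives p* = 482/11, q* = 2837/11.
With the rebate, buyers effectively pay pb = ps − 6, where ps is the price sellers receive.
Demand in terms of ps becomes qd = 477 − 5(ps − 6) = 507 - 5ps. Setting this equal to supply: 507 - 5ps = -5 + 6ps, so ps = 512/11.
Buyers pay pb = 512/11 − 6 = 446/11; q' = -5 + 6·(512/11) = 3017/11.
ΔCS = ½(2837/11 + 3017/11)(482/11 − 446/11) = 105372/121; ΔPS = ½(2837/11 + 3017/11)(512/11 − 482/11) = 87810/121.
Government spending = 6 × 3017/11 = 18102/11.
Net change = 105372/121 + 87810/121 − 18102/11 = -540/11. The loss equals the DWL triangle ½·6·180/11.

Net change in total surplus = -540/11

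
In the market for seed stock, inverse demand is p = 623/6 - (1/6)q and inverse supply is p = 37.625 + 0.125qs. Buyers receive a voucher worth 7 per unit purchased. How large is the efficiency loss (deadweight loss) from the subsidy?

Pre-subsidy: 623/6 - (1/6)q = 37.625 + 0.125q gives q* = 227 and p* = 66.
With the rebate, buyers effectively pay pb = ps − 7, where ps is the price sellers receive.
On the curves, pb = 623/6 - (1/6)q and ps = 37.625 + 0.125q; the wedge ps − pb = 7 gives 37.625 + 0.125q − (623/6 - (1/6)q) = 7, so q' = 251.
Then pb = 623/6 − (1/6)·251 = 62 and ps = 37.625 + 0.125·251 = 69.
The subsidy expands output by 251 − 227 = 24 past the efficient level; on those units the gap between marginal cost and willingness to pay runs from 0 up to 7.
DWL = ½ × 7 × 24 = 84.

Deadweight loss = 84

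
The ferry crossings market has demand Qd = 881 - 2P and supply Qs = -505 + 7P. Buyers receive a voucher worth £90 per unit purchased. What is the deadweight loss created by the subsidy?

Pre-subsidy: 881 - 2P = -505 + 7P gives P* = 154, Q* = 573.
With the rebate, buyers effectively pay Pb = Ps − 90, where Ps is the price sellers receive.
Demand in terms of Ps becomes Qd = 881 − 2(Ps − 90) = 1061 - 2Ps. Setting this equal to supply: 1061 - 2Ps = -505 + 7Ps, so Ps = 174.
Buyers pay Pb = 174 − 90 = 84; Q' = -505 + 7·174 = 713.
The subsidy expands output by 713 − 573 = 140 past the efficient level; on those units the gap between marginal cost and willingness to pay runs from 0 up to 90.
DWL = ½ × 90 × 140 = 6300.

Deadweight loss = £6300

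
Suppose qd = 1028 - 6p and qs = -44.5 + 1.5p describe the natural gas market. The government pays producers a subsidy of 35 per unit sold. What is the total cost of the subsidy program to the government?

Pre-subsidy: 1028 - 6p = -44.5 + 1.5p gives p* = 143, q* = 170.
With the subsidy, sellers receive ps = pb + 35 for each unit, where pb is the price buyers pay.
Supply in terms of pb becomes qs = -44.5 + 1.5(pb + 35) = 8 + 1.5pb. Setting this equal to demand: 1028 - 6pb = 8 + 1.5pb, so pb = 136.
Sellers receive ps = 136 + 35 = 171; q' = 1028 − 6·136 = 212.
Government outlay = subsidy × quantity = 35 × 212 = 7420.

Government cost = 7420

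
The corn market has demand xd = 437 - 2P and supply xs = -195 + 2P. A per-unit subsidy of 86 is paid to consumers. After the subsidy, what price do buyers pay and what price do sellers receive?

Buyers pay 115; sellers receive 201

Pre-subsidy: 437 - 2P = -195 + 2P gives P* = 158, x* = 121.
With the rebate, buyers effectively pay Pb = Ps − 86, where Ps is the price sellers receive.
Demand in terms of Ps becomes xd = 437 − 2(Ps − 86) = 609 - 2Ps. Setting this equal to supply: 609 - 2Ps = -195 + 2Ps, so Ps = 201.
Buyers pay Pb = 201 − 86 = 115; x' = -195 + 2·201 = 207.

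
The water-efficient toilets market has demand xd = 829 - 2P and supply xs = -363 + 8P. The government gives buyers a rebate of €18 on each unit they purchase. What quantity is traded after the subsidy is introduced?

x' = 619.4

Pre-subsidy: 829 - 2P = -363 + 8P gives P* = 119.2, x* = 590.6.
With the rebate, buyers effectively pay Pb = Ps − 18, where Ps is the price sellers receive.
Demand in terms of Ps becomes xd = 829 − 2(Ps − 18) = 865 - 2Ps. Setting this equal to supply: 865 - 2Ps = -363 + 8Ps, so Ps = 122.8.
Buyers pay Pb = 122.8 − 18 = 104.8; x' = -363 + 8·122.8 = 619.4.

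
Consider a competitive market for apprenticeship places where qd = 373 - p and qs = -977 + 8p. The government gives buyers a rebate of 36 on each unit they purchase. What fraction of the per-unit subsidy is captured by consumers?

Pre-subsidy: 373 - p = -977 + 8p gives p* = 150, q* = 223.
With the rebate, buyers effectively pay pb = ps − 36, where ps is the price sellers receive.
Demand in terms of ps becomes qd = 373 − 1(ps − 36) = 409 - ps. Setting this equal to supply: 409 - ps = -977 + 8ps, so ps = 154.
Buyers pay pb = 154 − 36 = 118; q' = -977 + 8·154 = 255.
Buyers' price falls by p* − pb = 150 − 118 = 32; sellers' price rises by ps − p* = 154 − 150 = 4.
So consumers capture 32/36 = 8/9 of each unit of subsidy.

Consumer share = 8/9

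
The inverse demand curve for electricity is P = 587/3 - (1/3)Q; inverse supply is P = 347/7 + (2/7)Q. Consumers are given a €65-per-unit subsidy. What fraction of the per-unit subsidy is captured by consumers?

Consumer share = 7/13

Pre-subsidy: 587/3 - (1/3)Q = 347/7 + (2/7)Q gives Q* = 236 and P* = 117.
With the rebate, buyers effectively pay Pb = Ps − 65, where Ps is the price sellers receive.
On the curves, Pb = 587/3 - (1/3)Q and Ps = 347/7 + (2/7)Q; the wedge Ps − Pb = 65 gives 347/7 + (2/7)Q − (587/3 - (1/3)Q) = 65, so Q' = 341.
Then Pb = 587/3 − (1/3)·341 = 82 and Ps = 347/7 + (2/7)·341 = 147.
Buyers' price falls by P* − Pb = 117 − 82 = 35; sellers' price rises by Ps − P* = 147 − 117 = 30.
So consumers capture 35/65 = 7/13 of each unit of subsidy.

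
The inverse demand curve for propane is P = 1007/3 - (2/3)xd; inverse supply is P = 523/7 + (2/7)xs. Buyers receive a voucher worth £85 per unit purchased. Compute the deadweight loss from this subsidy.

Deadweight loss = £3793.125

Pre-subsidy: 1007/3 - (2/3)x = 523/7 + (2/7)x gives x* = 274 and P* = 153.
With the rebate, buyers effectively pay Pb = Ps − 85, where Ps is the price sellers receive.
On the curves, Pb = 1007/3 - (2/3)x and Ps = 523/7 + (2/7)x; the wedge Ps − Pb = 85 gives 523/7 + (2/7)x − (1007/3 - (2/3)x) = 85, so x' = 363.25.
Then Pb = 1007/3 − (2/3)·363.25 = 93.5 and Ps = 523/7 + (2/7)·363.25 = 178.5.
The subsidy expands output by 363.25 − 274 = 89.25 past the efficient level; on those units the gap between marginal cost and willingness to pay runs from 0 up to 85.
DWL = ½ × 85 × 89.25 = 3793.125.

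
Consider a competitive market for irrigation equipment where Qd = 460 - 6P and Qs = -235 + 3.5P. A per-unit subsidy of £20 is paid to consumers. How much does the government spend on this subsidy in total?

Pre-subsidy: 460 - 6P = -235 + 3.5P gives P* = 1390/19, Q* = 400/19.
With the rebate, buyers effectively pay Pb = Ps − 20, where Ps is the price sellers receive.
Demand in terms of Ps becomes Qd = 460 − 6(Ps − 20) = 580 - 6Ps. Setting this equal to supply: 580 - 6Ps = -235 + 3.5Ps, so Ps = 1630/19.
Buyers pay Pb = 1630/19 − 20 = 1250/19; Q' = -235 + 3.5·(1630/19) = 1240/19.
Government outlay = subsidy × quantity = 20 × 1240/19 = 24800/19.

Government cost = 24800/19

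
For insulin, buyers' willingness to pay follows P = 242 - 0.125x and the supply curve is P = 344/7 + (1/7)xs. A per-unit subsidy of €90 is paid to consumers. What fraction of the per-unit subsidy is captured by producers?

Producer share = 8/15

Pre-subsidy: 242 - 0.125x = 344/7 + (1/7)x gives x* = 720 and P* = 152.
With the rebate, buyers effectively pay Pb = Ps − 90, where Ps is the price sellers receive.
On the curves, Pb = 242 - 0.125x and Ps = 344/7 + (1/7)x; the wedge Ps − Pb = 90 gives 344/7 + (1/7)x − (242 - 0.125x) = 90, so x' = 1056.
Then Pb = 242 − 0.125·1056 = 110 and Ps = 344/7 + (1/7)·1056 = 200.
Buyers' price falls by P* − Pb = 152 − 110 = 42; sellers' price rises by Ps − P* = 200 − 152 = 48.
So producers capture 48/90 = 8/15 of each unit of subsidy.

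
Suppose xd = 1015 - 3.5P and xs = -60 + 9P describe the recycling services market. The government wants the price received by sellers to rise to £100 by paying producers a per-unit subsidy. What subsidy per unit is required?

At a seller price of 100, quantity supplied is -60 + 9·100 = 840.
Buyers absorb 840 only when they pay Pb with 1015 − 3.5·Pb = 840, i.e. Pb = 50.
s = Ps − Pb = 100 − 50 = 50.

Required subsidy s = £50 per unit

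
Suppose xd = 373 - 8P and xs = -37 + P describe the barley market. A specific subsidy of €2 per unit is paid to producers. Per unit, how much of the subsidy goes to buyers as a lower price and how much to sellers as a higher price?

Buyers gain 2/9 per unit; sellers gain 16/9 per unit

Pre-subsidy: 373 - 8P = -37 + P gives P* = 410/9, x* = 77/9.
With the subsidy, sellers receive Ps = Pb + 2 for each unit, where Pb is the price buyers pay.
Supply in terms of Pb becomes xs = -37 + 1(Pb + 2) = -35 + Pb. Setting this equal to demand: 373 - 8Pb = -35 + Pb, so Pb = 136/3.
Sellers receive Ps = 136/3 + 2 = 142/3; x' = 373 − 8·(136/3) = 31/3.
Buyers' price falls by P* − Pb = 410/9 − 136/3 = 2/9; sellers' price rises by Ps − P* = 142/3 − 410/9 = 16/9.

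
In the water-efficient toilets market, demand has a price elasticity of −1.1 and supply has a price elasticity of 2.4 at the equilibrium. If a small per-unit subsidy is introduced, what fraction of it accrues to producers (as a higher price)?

Producer share = 11/35

For a small subsidy around the equilibrium, the benefit split depends on the relative slopes, which at a point are proportional to the elasticities.
Buyer share = εs/(εs + |εd|) = 2.4/(2.4 + 1.1) = 24/35; seller share = |εd|/(εs + |εd|) = 11/35.
So producers capture 11/35 of the subsidy.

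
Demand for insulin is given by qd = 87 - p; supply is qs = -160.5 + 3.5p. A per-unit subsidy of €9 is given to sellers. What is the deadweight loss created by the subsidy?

Pre-subsidy: 87 - p = -160.5 + 3.5p gives p* = 55, q* = 32.
With the subsidy, sellers receive ps = pb + 9 for each unit, where pb is the price buyers pay.
Supply in terms of pb becomes qs = -160.5 + 3.5(pb + 9) = -129 + 3.5pb. Setting this equal to demand: 87 - pb = -129 + 3.5pb, so pb = 48.
Sellers receive ps = 48 + 9 = 57; q' = 87 − 1·48 = 39.
The subsidy expands output by 39 − 32 = 7 past the efficient level; on those units the gap between marginal cost and willingness to pay runs from 0 up to 9.
DWL = ½ × 9 × 7 = 31.5.

Deadweight loss = €31.5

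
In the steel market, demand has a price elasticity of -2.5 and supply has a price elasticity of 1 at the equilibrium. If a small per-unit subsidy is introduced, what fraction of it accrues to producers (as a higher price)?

Producer share = 5/7

For a small subsidy around the equilibrium, the benefit split depends on the relative slopes, which at a point are proportional to the elasticities.
Buyer share = εs/(εs + |εd|) = 1/(1 + 2.5) = 2/7; seller share = |εd|/(εs + |εd|) = 5/7.
So producers capture 5/7 of the subsidy.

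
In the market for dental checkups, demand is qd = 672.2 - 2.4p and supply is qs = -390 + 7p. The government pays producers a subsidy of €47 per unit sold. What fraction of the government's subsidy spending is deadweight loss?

DWL / government spending = 42/485

Pre-subsidy: 672.2 - 2.4p = -390 + 7p gives p* = 113, q* = 401.
With the subsidy, sellers receive ps = pb + 47 for each unit, where pb is the price buyers pay.
Supply in terms of pb becomes qs = -390 + 7(pb + 47) = -61 + 7pb. Setting this equal to demand: 672.2 - 2.4pb = -61 + 7pb, so pb = 78.
Sellers receive ps = 78 + 47 = 125; q' = 672.2 − 2.4·78 = 485.
ΔCS = ½(401 + 485)(113 − 78) = 15505; ΔPS = ½(401 + 485)(125 − 113) = 5316.
Government spending = 47 × 485 = 22795.
DWL = ½ × 47 × (485 − 401) = 1974; fraction = 1974 / 22795 = 42/485.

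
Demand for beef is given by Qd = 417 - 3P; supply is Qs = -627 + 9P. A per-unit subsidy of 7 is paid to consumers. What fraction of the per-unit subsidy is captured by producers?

Producer share = 0.25

Pre-subsidy: 417 - 3P = -627 + 9P gives P* = 87, Q* = 156.
With the rebate, buyers effectively pay Pb = Ps − 7, where Ps is the price sellers receive.
Demand in terms of Ps becomes Qd = 417 − 3(Ps − 7) = 438 - 3Ps. Setting this equal to supply: 438 - 3Ps = -627 + 9Ps, so Ps = 88.75.
Buyers pay Pb = 88.75 − 7 = 81.75; Q' = -627 + 9·88.75 = 171.75.
Buyers' price falls by P* − Pb = 87 − 81.75 = 5.25; sellers' price rises by Ps − P* = 88.75 − 87 = 1.75.
So producers capture 1.75/7 = 0.25 of each unit of subsidy.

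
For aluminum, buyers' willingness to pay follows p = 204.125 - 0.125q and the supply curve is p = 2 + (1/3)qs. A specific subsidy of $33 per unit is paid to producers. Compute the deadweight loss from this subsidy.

Deadweight loss = $1188

Pre-subsidy: 204.125 - 0.125q = 2 + (1/3)q gives q* = 441 and p* = 149.
With the subsidy, sellers receive ps = pb + 33 for each unit, where pb is the price buyers pay.
On the curves, pb = 204.125 - 0.125q and ps = 2 + (1/3)q; the wedge ps − pb = 33 gives 2 + (1/3)q − (204.125 - 0.125q) = 33, so q' = 513.
Then pb = 204.125 − 0.125·513 = 140 and ps = 2 + (1/3)·513 = 173.
The subsidy expands output by 513 − 441 = 72 past the efficient level; on those units the gap between marginal cost and willingness to pay runs from 0 up to 33.
DWL = ½ × 33 × 72 = 1188.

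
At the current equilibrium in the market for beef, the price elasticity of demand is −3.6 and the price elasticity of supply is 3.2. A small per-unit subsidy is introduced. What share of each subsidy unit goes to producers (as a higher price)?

Producer share = 9/17

For a small subsidy around the equilibrium, the benefit split depends on the relative slopes, which at a point are proportional to the elasticities.
Buyer share = εs/(εs + |εd|) = 3.2/(3.2 + 3.6) = 8/17; seller share = |εd|/(εs + |εd|) = 9/17.
So producers capture 9/17 of the subsidy.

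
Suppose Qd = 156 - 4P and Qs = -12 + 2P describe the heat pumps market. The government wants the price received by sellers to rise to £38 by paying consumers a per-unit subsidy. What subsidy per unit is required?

At a seller price of 38, quantity supplied is -12 + 2·38 = 64.
Buyers absorb 64 only when they pay Pb with 156 − 4·Pb = 64, i.e. Pb = 23.
s = Ps − Pb = 38 − 23 = 15.

Required subsidy s = £15 per unit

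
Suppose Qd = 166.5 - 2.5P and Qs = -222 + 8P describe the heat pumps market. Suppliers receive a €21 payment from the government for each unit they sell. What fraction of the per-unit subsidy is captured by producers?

Producer share = 5/21

Pre-subsidy: 166.5 - 2.5P = -222 + 8P gives P* = 37, Q* = 74.
With the subsidy, sellers receive Ps = Pb + 21 for each unit, where Pb is the price buyers pay.
Supply in terms of Pb becomes Qs = -222 + 8(Pb + 21) = -54 + 8Pb. Setting this equal to demand: 166.5 - 2.5Pb = -54 + 8Pb, so Pb = 21.
Sellers receive Ps = 21 + 21 = 42; Q' = 166.5 − 2.5·21 = 114.
Buyers' price falls by P* − Pb = 37 − 21 = 16; sellers' price rises by Ps − P* = 42 − 37 = 5.
So producers capture 5/21 = 5/21 of each unit of subsidy.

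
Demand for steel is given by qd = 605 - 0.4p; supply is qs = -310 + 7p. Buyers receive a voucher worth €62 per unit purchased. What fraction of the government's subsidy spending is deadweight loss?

DWL / government spending = 434/21423

Pre-subsidy: 605 - 0.4p = -310 + 7p gives p* = 4575/37, q* = 20555/37.
With the rebate, buyers effectively pay pb = ps − 62, where ps is the price sellers receive.
Demand in terms of ps becomes qd = 605 − 0.4(ps − 62) = 629.8 - 0.4ps. Setting this equal to supply: 629.8 - 0.4ps = -310 + 7ps, so ps = 127.
Buyers pay pb = 127 − 62 = 65; q' = -310 + 7·127 = 579.
ΔCS = ½(20555/37 + 579)(4575/37 − 65) = 45546130/1369; ΔPS = ½(20555/37 + 579)(127 − 4575/37) = 2602636/1369.
Government spending = 62 × 579 = 35898.
DWL = ½ × 62 × (579 − 20555/37) = 26908/37; fraction = (26908/37) / 35898 = 434/21423.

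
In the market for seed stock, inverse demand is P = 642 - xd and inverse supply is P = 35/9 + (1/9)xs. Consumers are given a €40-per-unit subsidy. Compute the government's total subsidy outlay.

Government cost = €24412

Pre-subsidy: 642 - x = 35/9 + (1/9)x gives x* = 574.3 and P* = 67.7.
With the rebate, buyers effectively pay Pb = Ps − 40, where Ps is the price sellers receive.
On the curves, Pb = 642 - x and Ps = 35/9 + (1/9)x; the wedge Ps − Pb = 40 gives 35/9 + (1/9)x − (642 - x) = 40, so x' = 610.3.
Then Pb = 642 − 1·610.3 = 31.7 and Ps = 35/9 + (1/9)·610.3 = 71.7.
Government outlay = subsidy × quantity = 40 × 610.3 = 24412.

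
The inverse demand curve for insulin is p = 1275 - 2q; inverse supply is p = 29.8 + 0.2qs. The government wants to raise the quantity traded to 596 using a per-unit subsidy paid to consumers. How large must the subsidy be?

Required subsidy s = 66 per unit

At q = 596, from the demand curve buyers pay pb = 1275 − 2·596 = 83; from the supply curve sellers need ps = 29.8 + 0.2·596 = 149.
The subsidy must fill the gap: s = ps − pb = 149 − 83 = 66.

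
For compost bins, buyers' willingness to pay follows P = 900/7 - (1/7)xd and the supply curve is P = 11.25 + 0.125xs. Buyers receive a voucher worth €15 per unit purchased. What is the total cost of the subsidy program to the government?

Government cost = €7410

Pre-subsidy: 900/7 - (1/7)x = 11.25 + 0.125x gives x* = 438 and P* = 66.
With the rebate, buyers effectively pay Pb = Ps − 15, where Ps is the price sellers receive.
On the curves, Pb = 900/7 - (1/7)x and Ps = 11.25 + 0.125x; the wedge Ps − Pb = 15 gives 11.25 + 0.125x − (900/7 - (1/7)x) = 15, so x' = 494.
Then Pb = 900/7 − (1/7)·494 = 58 and Ps = 11.25 + 0.125·494 = 73.
Government outlay = subsidy × quantity = 15 × 494 = 7410.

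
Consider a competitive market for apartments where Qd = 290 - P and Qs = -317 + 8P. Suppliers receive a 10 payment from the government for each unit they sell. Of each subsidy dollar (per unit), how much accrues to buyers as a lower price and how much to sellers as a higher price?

Buyers gain 80/9 per unit; sellers gain 10/9 per unit

Pre-subsidy: 290 - P = -317 + 8P gives P* = 607/9, Q* = 2003/9.
With the subsidy, sellers receive Ps = Pb + 10 for each unit, where Pb is the price buyers pay.
Supply in terms of Pb becomes Qs = -317 + 8(Pb + 10) = -237 + 8Pb. Setting this equal to demand: 290 - Pb = -237 + 8Pb, so Pb = 527/9.
Sellers receive Ps = 527/9 + 10 = 617/9; Q' = 290 − 1·(527/9) = 2083/9.
Buyers' price falls by P* − Pb = 607/9 − 527/9 = 80/9; sellers' price rises by Ps − P* = 617/9 − 607/9 = 10/9.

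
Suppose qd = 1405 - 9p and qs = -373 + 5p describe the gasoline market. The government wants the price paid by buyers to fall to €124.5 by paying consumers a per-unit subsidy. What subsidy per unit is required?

Required subsidy s = €7 per unit

At a buyer price of 124.5, quantity demanded is 1405 − 9·124.5 = 284.5.
Sellers supply 284.5 only when they receive ps with -373 + 5·ps = 284.5, i.e. ps = 131.5.
s = ps − pb = 131.5 − 124.5 = 7.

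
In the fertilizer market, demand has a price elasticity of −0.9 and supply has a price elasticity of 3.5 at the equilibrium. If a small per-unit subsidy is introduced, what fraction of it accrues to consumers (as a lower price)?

Consumer share = 35/44

For a small subsidy around the equilibrium, the benefit split depends on the relative slopes, which at a point are proportional to the elasticities.
Buyer share = εs/(εs + |εd|) = 3.5/(3.5 + 0.9) = 35/44; seller share = |εd|/(εs + |εd|) = 9/44.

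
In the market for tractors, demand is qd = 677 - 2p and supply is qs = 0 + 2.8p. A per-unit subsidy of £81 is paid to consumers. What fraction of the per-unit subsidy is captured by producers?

Producer share = 5/12

Pre-subsidy: 677 - 2p = 0 + 2.8p gives p* = 3385/24, q* = 4739/12.
With the rebate, buyers effectively pay pb = ps − 81, where ps is the price sellers receive.
Demand in terms of ps becomes qd = 677 − 2(ps − 81) = 839 - 2ps. Setting this equal to supply: 839 - 2ps = 0 + 2.8ps, so ps = 4195/24.
Buyers pay pb = 4195/24 − 81 = 2251/24; q' = 0 + 2.8·(4195/24) = 5873/12.
Buyers' price falls by p* − pb = 3385/24 − 2251/24 = 47.25; sellers' price rises by ps − p* = 4195/24 − 3385/24 = 33.75.
So producers capture 33.75/81 = 5/12 of each unit of subsidy.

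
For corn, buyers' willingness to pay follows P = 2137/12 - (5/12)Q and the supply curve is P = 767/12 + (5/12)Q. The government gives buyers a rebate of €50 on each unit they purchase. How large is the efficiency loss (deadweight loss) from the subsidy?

Deadweight loss = €1500

Pre-subsidy: 2137/12 - (5/12)Q = 767/12 + (5/12)Q gives Q* = 137 and P* = 121.
With the rebate, buyers effectively pay Pb = Ps − 50, where Ps is the price sellers receive.
On the curves, Pb = 2137/12 - (5/12)Q and Ps = 767/12 + (5/12)Q; the wedge Ps − Pb = 50 gives 767/12 + (5/12)Q − (2137/12 - (5/12)Q) = 50, so Q' = 197.
Then Pb = 2137/12 − (5/12)·197 = 96 and Ps = 767/12 + (5/12)·197 = 146.
The subsidy expands output by 197 − 137 = 60 past the efficient level; on those units the gap between marginal cost and willingness to pay runs from 0 up to 50.
DWL = ½ × 50 × 60 = 1500.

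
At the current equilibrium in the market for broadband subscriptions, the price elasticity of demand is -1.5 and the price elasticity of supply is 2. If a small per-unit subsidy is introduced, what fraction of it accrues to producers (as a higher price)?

For a small subsidy around the equilibrium, the benefit split depends on the relative slopes, which at a point are proportional to the elasticities.
Buyer share = εs/(εs + |εd|) = 2/(2 + 1.5) = 4/7; seller share = |εd|/(εs + |εd|) = 3/7.
So producers capture 3/7 of the subsidy.

Producer share = 3/7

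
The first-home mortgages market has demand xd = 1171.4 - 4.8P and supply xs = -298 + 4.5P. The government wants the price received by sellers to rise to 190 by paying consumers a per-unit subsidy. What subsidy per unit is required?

At a seller price of 190, quantity supplied is -298 + 4.5·190 = 557.
Buyers absorb 557 only when they pay Pb with 1171.4 − 4.8·Pb = 557, i.e. Pb = 128.
s = Ps − Pb = 190 − 128 = 62.

Required subsidy s = 62 per unit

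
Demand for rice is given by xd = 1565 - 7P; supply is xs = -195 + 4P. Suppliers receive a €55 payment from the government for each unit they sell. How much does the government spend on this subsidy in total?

Government cost = €32175

Pre-subsidy: 1565 - 7P = -195 + 4P gives P* = 160, x* = 445.
With the subsidy, sellers receive Ps = Pb + 55 for each unit, where Pb is the price buyers pay.
Supply in terms of Pb becomes xs = -195 + 4(Pb + 55) = 25 + 4Pb. Setting this equal to demand: 1565 - 7Pb = 25 + 4Pb, so Pb = 140.
Sellers receive Ps = 140 + 55 = 195; x' = 1565 − 7·140 = 585.
Government outlay = subsidy × quantity = 55 × 585 = 32175.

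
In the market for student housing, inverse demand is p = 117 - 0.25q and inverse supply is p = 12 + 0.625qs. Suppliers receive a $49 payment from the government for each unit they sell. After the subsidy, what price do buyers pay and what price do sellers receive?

Buyers pay $73; sellers receive $122

Pre-subsidy: 117 - 0.25q = 12 + 0.625q gives q* = 120 and p* = 87.
With the subsidy, sellers receive ps = pb + 49 for each unit, where pb is the price buyers pay.
On the curves, pb = 117 - 0.25q and ps = 12 + 0.625q; the wedge ps − pb = 49 gives 12 + 0.625q − (117 - 0.25q) = 49, so q' = 176.
Then pb = 117 − 0.25·176 = 73 and ps = 12 + 0.625·176 = 122.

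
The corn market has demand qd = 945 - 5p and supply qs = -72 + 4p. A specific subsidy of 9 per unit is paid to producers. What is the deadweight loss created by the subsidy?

Deadweight loss = 90

Pre-subsidy: 945 - 5p = -72 + 4p gives p* = 113, q* = 380.
With the subsidy, sellers receive ps = pb + 9 for each unit, where pb is the price buyers pay.
Supply in terms of pb becomes qs = -72 + 4(pb + 9) = -36 + 4pb. Setting this equal to demand: 945 - 5pb = -36 + 4pb, so pb = 109.
Sellers receive ps = 109 + 9 = 118; q' = 945 − 5·109 = 400.
The subsidy expands output by 400 − 380 = 20 past the efficient level; on those units the gap between marginal cost and willingness to pay runs from 0 up to 9.
DWL = ½ × 9 × 20 = 90.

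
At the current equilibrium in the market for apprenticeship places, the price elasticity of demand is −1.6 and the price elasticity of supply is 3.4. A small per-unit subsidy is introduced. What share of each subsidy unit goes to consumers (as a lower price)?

Consumer share = 0.68

For a small subsidy around the equilibrium, the benefit split depends on the relative slopes, which at a point are proportional to the elasticities.
Buyer share = εs/(εs + |εd|) = 3.4/(3.4 + 1.6) = 0.68; seller share = |εd|/(εs + |εd|) = 0.32.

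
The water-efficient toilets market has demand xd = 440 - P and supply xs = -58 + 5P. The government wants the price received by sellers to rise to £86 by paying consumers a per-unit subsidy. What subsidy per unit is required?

At a seller price of 86, quantity supplied is -58 + 5·86 = 372.
Buyers absorb 372 only when they pay Pb with 440 − 1·Pb = 372, i.e. Pb = 68.
s = Ps − Pb = 86 − 68 = 18.

Required subsidy s = £18 per unit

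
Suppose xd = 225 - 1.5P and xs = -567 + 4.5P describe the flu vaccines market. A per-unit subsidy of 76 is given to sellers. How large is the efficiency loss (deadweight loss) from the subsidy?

Deadweight loss = 3249

Pre-subsidy: 225 - 1.5P = -567 + 4.5P gives P* = 132, x* = 27.
With the subsidy, sellers receive Ps = Pb + 76 for each unit, where Pb is the price buyers pay.
Supply in terms of Pb becomes xs = -567 + 4.5(Pb + 76) = -225 + 4.5Pb. Setting this equal to demand: 225 - 1.5Pb = -225 + 4.5Pb, so Pb = 75.
Sellers receive Ps = 75 + 76 = 151; x' = 225 − 1.5·75 = 112.5.
The subsidy expands output by 112.5 − 27 = 85.5 past the efficient level; on those units the gap between marginal cost and willingness to pay runs from 0 up to 76.
DWL = ½ × 76 × 85.5 = 3249.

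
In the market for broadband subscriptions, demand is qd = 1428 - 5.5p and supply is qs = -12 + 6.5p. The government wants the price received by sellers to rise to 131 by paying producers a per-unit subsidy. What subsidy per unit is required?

Required subsidy s = 24 per unit

At a seller price of 131, quantity supplied is -12 + 6.5·131 = 839.5.
Buyers absorb 839.5 only when they pay pb with 1428 − 5.5·pb = 839.5, i.e. pb = 107.
s = ps − pb = 131 − 107 = 24.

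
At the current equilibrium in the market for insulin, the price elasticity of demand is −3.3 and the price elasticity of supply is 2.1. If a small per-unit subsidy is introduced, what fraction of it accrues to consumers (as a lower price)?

For a small subsidy around the equilibrium, the benefit split depends on the relative slopes, which at a point are proportional to the elasticities.
Buyer share = εs/(εs + |εd|) = 2.1/(2.1 + 3.3) = 7/18; seller share = |εd|/(εs + |εd|) = 11/18.

Consumer share = 7/18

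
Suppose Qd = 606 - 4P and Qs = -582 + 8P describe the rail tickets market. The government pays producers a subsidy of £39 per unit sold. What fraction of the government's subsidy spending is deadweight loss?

Pre-subsidy: 606 - 4P = -582 + 8P gives P* = 99, Q* = 210.
With the subsidy, sellers receive Ps = Pb + 39 for each unit, where Pb is the price buyers pay.
Supply in terms of Pb becomes Qs = -582 + 8(Pb + 39) = -270 + 8Pb. Setting this equal to demand: 606 - 4Pb = -270 + 8Pb, so Pb = 73.
Sellers receive Ps = 73 + 39 = 112; Q' = 606 − 4·73 = 314.
ΔCS = ½(210 + 314)(99 − 73) = 6812; ΔPS = ½(210 + 314)(112 − 99) = 3406.
Government spending = 39 × 314 = 12246.
DWL = ½ × 39 × (314 − 210) = 2028; fraction = 2028 / 12246 = 26/157.

DWL / government spending = 26/157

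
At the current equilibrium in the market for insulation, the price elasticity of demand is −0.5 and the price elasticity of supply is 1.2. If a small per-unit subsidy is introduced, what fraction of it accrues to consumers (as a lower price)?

For a small subsidy around the equilibrium, the benefit split depends on the relative slopes, which at a point are proportional to the elasticities.
Buyer share = εs/(εs + |εd|) = 1.2/(1.2 + 0.5) = 12/17; seller share = |εd|/(εs + |εd|) = 5/17.

Consumer share = 12/17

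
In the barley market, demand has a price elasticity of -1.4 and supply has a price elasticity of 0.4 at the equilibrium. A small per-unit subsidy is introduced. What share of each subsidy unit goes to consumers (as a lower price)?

For a small subsidy around the equilibrium, the benefit split depends on the relative slopes, which at a point are proportional to the elasticities.
Buyer share = εs/(εs + |εd|) = 0.4/(0.4 + 1.4) = 2/9; seller share = |εd|/(εs + |εd|) = 7/9.

Consumer share = 2/9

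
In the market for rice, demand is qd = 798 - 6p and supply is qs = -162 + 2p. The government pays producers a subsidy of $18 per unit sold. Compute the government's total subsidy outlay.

Government cost = $1890

Pre-subsidy: 798 - 6p = -162 + 2p gives p* = 120, q* = 78.
With the subsidy, sellers receive ps = pb + 18 for each unit, where pb is the price buyers pay.
Supply in terms of pb becomes qs = -162 + 2(pb + 18) = -126 + 2pb. Setting this equal to demand: 798 - 6pb = -126 + 2pb, so pb = 115.5.
Sellers receive ps = 115.5 + 18 = 133.5; q' = 798 − 6·115.5 = 105.
Government outlay = subsidy × quantity = 18 × 105 = 1890.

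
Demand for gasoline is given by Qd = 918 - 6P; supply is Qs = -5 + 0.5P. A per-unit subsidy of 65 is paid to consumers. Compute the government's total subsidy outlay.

Government cost = 6240

Pre-subsidy: 918 - 6P = -5 + 0.5P gives P* = 142, Q* = 66.
With the rebate, buyers effectively pay Pb = Ps − 65, where Ps is the price sellers receive.
Demand in terms of Ps becomes Qd = 918 − 6(Ps − 65) = 1308 - 6Ps. Setting this equal to supply: 1308 - 6Ps = -5 + 0.5Ps, so Ps = 202.
Buyers pay Pb = 202 − 65 = 137; Q' = -5 + 0.5·202 = 96.
Government outlay = subsidy × quantity = 65 × 96 = 6240.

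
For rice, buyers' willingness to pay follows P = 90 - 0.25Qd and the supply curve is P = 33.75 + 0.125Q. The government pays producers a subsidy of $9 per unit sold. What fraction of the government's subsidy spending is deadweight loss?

Pre-subsidy: 90 - 0.25Q = 33.75 + 0.125Q gives Q* = 150 and P* = 52.5.
With the subsidy, sellers receive Ps = Pb + 9 for each unit, where Pb is the price buyers pay.
On the curves, Pb = 90 - 0.25Q and Ps = 33.75 + 0.125Q; the wedge Ps − Pb = 9 gives 33.75 + 0.125Q − (90 - 0.25Q) = 9, so Q' = 174.
Then Pb = 90 − 0.25·174 = 46.5 and Ps = 33.75 + 0.125·174 = 55.5.
ΔCS = ½(150 + 174)(52.5 − 46.5) = 972; ΔPS = ½(150 + 174)(55.5 − 52.5) = 486.
Government spending = 9 × 174 = 1566.
DWL = ½ × 9 × (174 − 150) = 108; fraction = 108 / 1566 = 2/29.

DWL / government spending = 2/29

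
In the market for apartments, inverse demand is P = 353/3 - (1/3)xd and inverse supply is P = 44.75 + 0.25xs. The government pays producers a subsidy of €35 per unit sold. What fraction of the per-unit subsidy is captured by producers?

Producer share = 3/7

Pre-subsidy: 353/3 - (1/3)x = 44.75 + 0.25x gives x* = 125 and P* = 76.
With the subsidy, sellers receive Ps = Pb + 35 for each unit, where Pb is the price buyers pay.
On the curves, Pb = 353/3 - (1/3)x and Ps = 44.75 + 0.25x; the wedge Ps − Pb = 35 gives 44.75 + 0.25x − (353/3 - (1/3)x) = 35, so x' = 185.
Then Pb = 353/3 − (1/3)·185 = 56 and Ps = 44.75 + 0.25·185 = 91.
Buyers' price falls by P* − Pb = 76 − 56 = 20; sellers' price rises by Ps − P* = 91 − 76 = 15.
So producers capture 15/35 = 3/7 of each unit of subsidy.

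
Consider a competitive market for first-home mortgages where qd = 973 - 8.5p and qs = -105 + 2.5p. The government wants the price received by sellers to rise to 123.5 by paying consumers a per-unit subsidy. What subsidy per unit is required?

At a seller price of 123.5, quantity supplied is -105 + 2.5·123.5 = 203.75.
Buyers absorb 203.75 only when they pay pb with 973 − 8.5·pb = 203.75, i.e. pb = 90.5.
s = ps − pb = 123.5 − 90.5 = 33.

Required subsidy s = 33 per unit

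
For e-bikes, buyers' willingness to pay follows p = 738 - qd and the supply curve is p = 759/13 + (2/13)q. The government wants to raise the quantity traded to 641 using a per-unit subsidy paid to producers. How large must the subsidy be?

At q = 641, from the demand curve buyers pay pb = 738 − 1·641 = 97; from the supply curve sellers need ps = 759/13 + (2/13)·641 = 157.
The subsidy must fill the gap: s = ps − pb = 157 − 97 = 60.

Required subsidy s = 60 per unit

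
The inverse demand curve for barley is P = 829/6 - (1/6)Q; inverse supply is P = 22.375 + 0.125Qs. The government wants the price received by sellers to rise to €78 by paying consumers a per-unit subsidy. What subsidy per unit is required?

At a seller price of 78, quantity supplied is -179 + 8·78 = 445.
Buyers absorb 445 only when they pay Pb = 829/6 − (1/6)·445 = 64.
s = Ps − Pb = 78 − 64 = 14.

Required subsidy s = €14 per unit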